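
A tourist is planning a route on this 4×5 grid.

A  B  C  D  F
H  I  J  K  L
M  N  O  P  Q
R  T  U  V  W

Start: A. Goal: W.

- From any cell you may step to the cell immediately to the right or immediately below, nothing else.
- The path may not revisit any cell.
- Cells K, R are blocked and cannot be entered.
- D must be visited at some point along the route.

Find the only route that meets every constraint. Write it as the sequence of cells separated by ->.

Moves only go right or down, so the column and row indices never decrease.
Route from A: right 4 to F, down 3 to W — 7 moves in all.
Check: all required cells visited.

A -> B -> C -> D -> F -> L -> Q -> W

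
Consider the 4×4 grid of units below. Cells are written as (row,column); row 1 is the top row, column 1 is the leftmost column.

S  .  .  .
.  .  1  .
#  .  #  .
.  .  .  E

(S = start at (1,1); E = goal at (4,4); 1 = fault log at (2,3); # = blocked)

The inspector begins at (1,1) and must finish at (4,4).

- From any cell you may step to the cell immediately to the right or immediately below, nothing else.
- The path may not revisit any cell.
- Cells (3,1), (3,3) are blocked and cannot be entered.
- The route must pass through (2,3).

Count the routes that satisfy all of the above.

3

A right/down-only route from (1,1) to (4,4) makes exactly 3 down-moves and 3 right-moves in some order.
With no other constraints that would be C(6,3) = 20 routes.
Split at (2,3) and multiply the segment counts (each segment already excludes blocked cells): (1,1)→(2,3): 3; (2,3)→(4,4): 1; product = 3.
That gives 3 routes.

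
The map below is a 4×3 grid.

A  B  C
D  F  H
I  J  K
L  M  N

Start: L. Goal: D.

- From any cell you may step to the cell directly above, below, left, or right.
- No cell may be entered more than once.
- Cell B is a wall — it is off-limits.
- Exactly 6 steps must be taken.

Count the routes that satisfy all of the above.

Need simple routes of exactly 6 moves from L to D (Manhattan distance 2, so 2 moves are spent on a detour and 2 undoing it).
Enumerating: L I J K H F D | L M J K H F D | L M N K H F D | L M N K J F D | L M N K J I D.
That gives 5 routes.

5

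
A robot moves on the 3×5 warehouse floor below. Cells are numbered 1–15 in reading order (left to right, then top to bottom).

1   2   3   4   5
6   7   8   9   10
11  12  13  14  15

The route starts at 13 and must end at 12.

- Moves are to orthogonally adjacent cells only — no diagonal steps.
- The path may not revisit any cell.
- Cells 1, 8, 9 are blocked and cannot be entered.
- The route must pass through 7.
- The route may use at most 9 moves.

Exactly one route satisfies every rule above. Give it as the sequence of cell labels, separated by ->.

13 -> 14 -> 15 -> 10 -> 5 -> 4 -> 3 -> 2 -> 7 -> 12

The budget equals the shortest possible length, so every move has to be on a shortest route through the required cells.
Route from 13: right 2 to 15, up 2 to 5, left 3 to 2, down 2 to 12 — 9 moves in all.
Check: all required cells visited; 9 ≤ 9 moves.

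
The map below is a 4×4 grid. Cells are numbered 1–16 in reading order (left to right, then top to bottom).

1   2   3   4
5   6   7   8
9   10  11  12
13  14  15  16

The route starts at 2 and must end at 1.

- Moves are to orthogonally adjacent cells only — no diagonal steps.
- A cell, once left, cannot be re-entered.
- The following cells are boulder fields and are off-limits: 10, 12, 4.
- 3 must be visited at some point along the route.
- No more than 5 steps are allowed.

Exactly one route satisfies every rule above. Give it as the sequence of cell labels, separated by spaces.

2 3 7 6 5 1

The budget equals the shortest possible length, so every move has to be on a shortest route through the required cells.
Route from 2: right to 3, down to 7, 2× left (reaching 5), up to 1 — 5 moves in all.
Check: all required cells visited; 5 ≤ 5 moves.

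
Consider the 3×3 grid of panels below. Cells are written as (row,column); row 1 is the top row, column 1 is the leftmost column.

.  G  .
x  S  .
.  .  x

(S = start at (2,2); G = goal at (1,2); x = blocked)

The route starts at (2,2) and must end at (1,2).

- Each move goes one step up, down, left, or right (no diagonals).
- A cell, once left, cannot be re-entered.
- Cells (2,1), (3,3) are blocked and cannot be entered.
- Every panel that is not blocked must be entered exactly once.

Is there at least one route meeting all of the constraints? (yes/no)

no

Cell (1,1) has only one open neighbour but is neither the start nor the goal, so a Hamiltonian route would have to both enter and leave it through the same neighbour — impossible without revisiting.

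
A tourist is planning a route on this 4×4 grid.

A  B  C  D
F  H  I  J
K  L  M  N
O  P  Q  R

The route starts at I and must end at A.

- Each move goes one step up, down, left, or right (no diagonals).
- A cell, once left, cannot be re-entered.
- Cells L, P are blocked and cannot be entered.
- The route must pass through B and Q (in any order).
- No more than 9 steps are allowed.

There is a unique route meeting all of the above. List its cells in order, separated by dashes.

I - M - Q - R - N - J - D - C - B - A

The budget equals the shortest possible length, so every move has to be on a shortest route through the required cells.
Route from I: 2× down (reaching Q), right to R, 3× up (reaching D), 3× left (reaching A) — 9 moves in all.
Check: all required cells visited; 9 ≤ 9 moves.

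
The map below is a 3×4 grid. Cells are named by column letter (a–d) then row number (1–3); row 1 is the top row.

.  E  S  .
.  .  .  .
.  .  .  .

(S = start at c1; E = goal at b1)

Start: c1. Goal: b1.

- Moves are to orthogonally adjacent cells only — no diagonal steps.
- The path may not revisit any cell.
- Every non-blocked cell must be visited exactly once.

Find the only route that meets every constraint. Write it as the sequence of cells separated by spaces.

Need to visit all 12 open cells exactly once, starting at c1 and ending at b1.
Route from c1: right 1 to d1, down 2 to d3, left 1 to c3, up 1 to c2, left 1 to b2, down 1 to b3, left 1 to a3, up 2 to a1, right 1 to b1 — 11 moves in all.
Check: all 12 open cells covered.

c1 d1 d2 d3 c3 c2 b2 b3 a3 a2 a1 b1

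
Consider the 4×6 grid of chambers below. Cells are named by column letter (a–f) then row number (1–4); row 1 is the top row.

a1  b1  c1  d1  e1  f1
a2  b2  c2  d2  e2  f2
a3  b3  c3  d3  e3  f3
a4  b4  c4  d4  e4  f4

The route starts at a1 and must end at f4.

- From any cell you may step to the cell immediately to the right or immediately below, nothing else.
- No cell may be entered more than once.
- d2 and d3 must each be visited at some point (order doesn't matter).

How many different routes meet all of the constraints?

12

A right/down-only route from a1 to f4 makes exactly 3 down-moves and 5 right-moves in some order.
With no other constraints that would be C(8,3) = 56 routes.
A monotone route can only reach the required cells in the order d2, d3, so split there and multiply the segment counts: a1→d2: 4; d2→d3: 1; d3→f4: 3; product = 12.
That gives 12 routes.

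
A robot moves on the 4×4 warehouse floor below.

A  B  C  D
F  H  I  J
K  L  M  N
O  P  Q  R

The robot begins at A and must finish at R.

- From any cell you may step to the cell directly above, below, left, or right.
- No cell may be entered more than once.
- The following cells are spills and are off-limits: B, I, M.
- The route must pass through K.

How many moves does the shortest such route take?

Any route passes through K somewhere between A and R. Summing Manhattan distances along the two legs (A → K → R) gives a lower bound of 2 + 4 = 6 moves.
A route of 6 moves achieves this: A → F → K → O → P → Q → R.
Since 6 matches the lower bound, it is optimal.

6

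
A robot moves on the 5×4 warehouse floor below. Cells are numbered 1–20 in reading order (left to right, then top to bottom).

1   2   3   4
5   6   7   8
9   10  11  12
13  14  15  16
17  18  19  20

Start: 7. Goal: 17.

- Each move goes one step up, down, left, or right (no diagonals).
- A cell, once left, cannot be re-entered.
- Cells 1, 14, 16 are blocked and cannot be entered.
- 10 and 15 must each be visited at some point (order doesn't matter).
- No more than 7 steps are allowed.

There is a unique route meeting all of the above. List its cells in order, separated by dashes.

7 - 6 - 10 - 11 - 15 - 19 - 18 - 17

The 7-move cap with required stops at 10, 15 leaves no slack for detours.
Route from 7: left 1 to 6, down 1 to 10, right 1 to 11, down 2 to 19, left 2 to 17 — 7 moves in all.
Check: all required cells visited; 7 ≤ 7 moves.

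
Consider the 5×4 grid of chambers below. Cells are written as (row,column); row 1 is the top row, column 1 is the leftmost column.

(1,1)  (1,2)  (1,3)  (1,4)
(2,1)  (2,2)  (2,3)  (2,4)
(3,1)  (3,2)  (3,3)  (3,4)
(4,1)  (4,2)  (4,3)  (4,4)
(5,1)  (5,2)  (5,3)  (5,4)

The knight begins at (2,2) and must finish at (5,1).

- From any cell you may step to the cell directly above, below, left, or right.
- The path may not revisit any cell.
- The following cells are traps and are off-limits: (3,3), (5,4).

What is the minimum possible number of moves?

4

The Manhattan distance from (2,2) to (5,1) is |2−5| + |2−1| = 4, so at least 4 moves are needed.
A route of 4 moves achieves this: (2,2) → (3,2) → (4,2) → (5,2) → (5,1).
Since 4 matches the lower bound, it is optimal.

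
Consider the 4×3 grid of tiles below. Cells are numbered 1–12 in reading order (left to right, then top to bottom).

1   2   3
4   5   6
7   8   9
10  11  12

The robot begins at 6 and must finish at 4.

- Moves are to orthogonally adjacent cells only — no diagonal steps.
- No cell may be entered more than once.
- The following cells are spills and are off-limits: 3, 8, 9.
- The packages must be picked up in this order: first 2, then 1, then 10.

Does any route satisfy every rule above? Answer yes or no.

Every way from 6 to 10 runs through 4 — but 4 is where the route must end, so it would be entered once on the way to 10 and again at the finish.

no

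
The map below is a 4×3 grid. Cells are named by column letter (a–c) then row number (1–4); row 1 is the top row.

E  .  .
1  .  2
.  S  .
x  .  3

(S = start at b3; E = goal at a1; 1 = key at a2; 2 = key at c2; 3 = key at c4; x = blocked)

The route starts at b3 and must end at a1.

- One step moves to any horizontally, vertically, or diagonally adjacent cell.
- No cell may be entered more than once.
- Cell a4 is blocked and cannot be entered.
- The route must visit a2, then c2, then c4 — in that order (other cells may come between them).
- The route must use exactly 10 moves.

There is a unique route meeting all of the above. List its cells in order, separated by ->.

b3 -> a2 -> b1 -> c1 -> c2 -> c3 -> c4 -> b4 -> a3 -> b2 -> a1

The waypoints must appear in the order a2, c2, c4, with no cell reused.
Route from b3: up-left to a2, up-right to b1, right to c1, 3× down (reaching c4), left to b4, up-left to a3, up-right to b2, up-left to a1 — 10 moves in all.
Check: order respected (1 at step 1, 2 at step 4, 3 at step 6); 10 moves as required.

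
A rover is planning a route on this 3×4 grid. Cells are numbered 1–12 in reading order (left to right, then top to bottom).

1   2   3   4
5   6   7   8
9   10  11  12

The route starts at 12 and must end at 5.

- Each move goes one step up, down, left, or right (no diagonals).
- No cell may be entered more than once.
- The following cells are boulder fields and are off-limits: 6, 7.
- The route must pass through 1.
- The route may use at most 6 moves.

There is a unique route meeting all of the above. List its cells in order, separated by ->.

12 -> 8 -> 4 -> 3 -> 2 -> 1 -> 5

Any route must reach 1 and still end at 5 within 6 moves, so the order of the required stops is forced.
Route from 12: up 2 to 4, left 3 to 1, down 1 to 5 — 6 moves in all.
Check: all required cells visited; 6 ≤ 6 moves.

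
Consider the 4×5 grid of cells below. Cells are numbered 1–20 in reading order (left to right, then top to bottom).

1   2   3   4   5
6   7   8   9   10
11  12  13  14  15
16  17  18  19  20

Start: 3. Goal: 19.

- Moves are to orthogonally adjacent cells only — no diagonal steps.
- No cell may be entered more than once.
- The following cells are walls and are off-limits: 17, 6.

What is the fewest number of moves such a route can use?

4

The Manhattan distance from 3 to 19 is |1−4| + |3−4| = 4, so at least 4 moves are needed.
A route of 4 moves achieves this: 3 → 8 → 13 → 18 → 19.
Since 4 matches the lower bound, it is optimal.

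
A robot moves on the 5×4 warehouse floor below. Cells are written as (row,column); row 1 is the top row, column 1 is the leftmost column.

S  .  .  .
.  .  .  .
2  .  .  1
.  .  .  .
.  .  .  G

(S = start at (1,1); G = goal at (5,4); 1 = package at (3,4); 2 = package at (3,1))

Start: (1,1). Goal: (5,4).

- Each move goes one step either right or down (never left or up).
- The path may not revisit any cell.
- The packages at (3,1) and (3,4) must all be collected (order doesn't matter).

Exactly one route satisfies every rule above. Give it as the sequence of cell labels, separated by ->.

(1,1) -> (2,1) -> (3,1) -> (3,2) -> (3,3) -> (3,4) -> (4,4) -> (5,4)

Moves only go right or down, so the column and row indices never decrease.
Route from (1,1): 2× down (reaching (3,1)), 3× right (reaching (3,4)), 2× down (reaching (5,4)) — 7 moves in all.
Check: all required cells visited.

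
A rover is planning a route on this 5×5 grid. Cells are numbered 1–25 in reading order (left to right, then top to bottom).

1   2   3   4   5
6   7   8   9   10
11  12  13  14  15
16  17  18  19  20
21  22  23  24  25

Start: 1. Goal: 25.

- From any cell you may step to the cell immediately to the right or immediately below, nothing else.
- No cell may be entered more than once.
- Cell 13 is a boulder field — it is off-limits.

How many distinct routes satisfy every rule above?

A right/down-only route from 1 to 25 makes exactly 4 down-moves and 4 right-moves in some order.
With no other constraints that would be C(8,4) = 70 routes.
Subtract routes through each blocked cell (inclusion–exclusion for overlaps): − through 13: 36 → 34.
That gives 34 routes.

34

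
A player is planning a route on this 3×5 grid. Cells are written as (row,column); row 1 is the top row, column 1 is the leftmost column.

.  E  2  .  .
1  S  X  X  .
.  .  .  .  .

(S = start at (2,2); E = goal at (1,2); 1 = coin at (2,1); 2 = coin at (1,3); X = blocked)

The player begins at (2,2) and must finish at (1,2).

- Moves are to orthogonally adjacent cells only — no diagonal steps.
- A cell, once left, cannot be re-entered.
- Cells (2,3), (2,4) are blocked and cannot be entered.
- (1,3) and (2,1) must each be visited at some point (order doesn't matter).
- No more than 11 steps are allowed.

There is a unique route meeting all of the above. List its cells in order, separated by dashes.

Any route must reach (1,3) and (2,1) and still end at (1,2) within 11 moves, so the order of the required stops is forced.
Route from (2,2): left 1 to (2,1), down 1 to (3,1), right 4 to (3,5), up 2 to (1,5), left 3 to (1,2) — 11 moves in all.
Check: all required cells visited; 11 ≤ 11 moves.

(2,2) - (2,1) - (3,1) - (3,2) - (3,3) - (3,4) - (3,5) - (2,5) - (1,5) - (1,4) - (1,3) - (1,2)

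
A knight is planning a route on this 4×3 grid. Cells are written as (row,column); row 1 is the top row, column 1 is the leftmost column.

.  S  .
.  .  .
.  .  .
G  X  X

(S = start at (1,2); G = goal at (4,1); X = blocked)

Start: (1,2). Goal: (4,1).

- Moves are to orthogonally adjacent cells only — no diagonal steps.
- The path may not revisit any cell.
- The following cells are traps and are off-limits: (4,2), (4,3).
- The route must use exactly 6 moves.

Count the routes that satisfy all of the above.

Need simple routes of exactly 6 moves from (1,2) to (4,1) (Manhattan distance 4, so 1 moves are spent on a detour and 1 undoing it).
Enumerating: (1,2) (2,2) (2,3) (3,3) (3,2) (3,1) (4,1) | (1,2) (1,1) (2,1) (2,2) (3,2) (3,1) (4,1) | (1,2) (1,3) (2,3) (3,3) (3,2) (3,1) (4,1) | (1,2) (1,3) (2,3) (2,2) (3,2) (3,1) (4,1) | (1,2) (1,3) (2,3) (2,2) (2,1) (3,1) (4,1).
That gives 5 routes.

5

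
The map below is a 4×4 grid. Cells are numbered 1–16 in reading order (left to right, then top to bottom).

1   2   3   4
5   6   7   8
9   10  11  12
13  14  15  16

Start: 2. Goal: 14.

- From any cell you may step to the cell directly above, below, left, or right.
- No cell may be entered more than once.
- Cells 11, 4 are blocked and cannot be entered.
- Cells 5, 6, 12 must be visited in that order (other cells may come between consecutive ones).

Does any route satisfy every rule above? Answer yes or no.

One route that works: 2 → 1 → 5 → 6 → 7 → 8 → 12 → 16 → 15 → 14.

yes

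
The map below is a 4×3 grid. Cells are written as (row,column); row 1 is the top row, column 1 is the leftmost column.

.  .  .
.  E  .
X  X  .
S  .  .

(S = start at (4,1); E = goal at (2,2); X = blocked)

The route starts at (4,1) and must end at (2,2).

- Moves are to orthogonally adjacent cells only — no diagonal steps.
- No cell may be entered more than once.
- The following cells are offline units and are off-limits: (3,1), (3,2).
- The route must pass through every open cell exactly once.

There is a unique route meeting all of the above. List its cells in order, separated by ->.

(4,1) -> (4,2) -> (4,3) -> (3,3) -> (2,3) -> (1,3) -> (1,2) -> (1,1) -> (2,1) -> (2,2)

Need to visit all 10 open cells exactly once, starting at (4,1) and ending at (2,2).
Cell (2,1) has only two open neighbours ((1,1) and (2,2)), so the path must pass straight through it: one of those is the cell it's entered from and the other is where it exits.
Route from (4,1): 2× right (reaching (4,3)), 3× up (reaching (1,3)), 2× left (reaching (1,1)), down to (2,1), right to (2,2) — 9 moves in all.
Check: all 10 open cells covered.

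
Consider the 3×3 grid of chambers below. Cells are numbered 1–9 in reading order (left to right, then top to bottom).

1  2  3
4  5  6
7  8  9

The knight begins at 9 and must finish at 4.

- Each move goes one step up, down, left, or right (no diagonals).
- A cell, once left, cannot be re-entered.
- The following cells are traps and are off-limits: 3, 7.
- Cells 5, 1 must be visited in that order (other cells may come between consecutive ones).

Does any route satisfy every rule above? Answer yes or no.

One route that works: 9 → 6 → 5 → 2 → 1 → 4.

yes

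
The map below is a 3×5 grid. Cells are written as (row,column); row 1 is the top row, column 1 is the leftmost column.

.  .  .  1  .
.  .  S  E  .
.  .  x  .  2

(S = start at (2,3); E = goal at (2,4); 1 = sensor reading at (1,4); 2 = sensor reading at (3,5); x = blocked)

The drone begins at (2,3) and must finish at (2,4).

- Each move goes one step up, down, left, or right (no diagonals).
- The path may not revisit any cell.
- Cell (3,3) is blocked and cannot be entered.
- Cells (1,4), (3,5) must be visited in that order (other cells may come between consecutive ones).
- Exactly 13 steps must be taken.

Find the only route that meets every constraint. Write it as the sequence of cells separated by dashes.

(2,3) - (2,2) - (3,2) - (3,1) - (2,1) - (1,1) - (1,2) - (1,3) - (1,4) - (1,5) - (2,5) - (3,5) - (3,4) - (2,4)

The waypoints must appear in the order (1,4), (3,5), with no cell reused.
Route from (2,3): left to (2,2), down to (3,2), left to (3,1), 2× up (reaching (1,1)), 4× right (reaching (1,5)), 2× down (reaching (3,5)), left to (3,4), up to (2,4) — 13 moves in all.
Check: order respected (1 at step 8, 2 at step 11); 13 moves as required.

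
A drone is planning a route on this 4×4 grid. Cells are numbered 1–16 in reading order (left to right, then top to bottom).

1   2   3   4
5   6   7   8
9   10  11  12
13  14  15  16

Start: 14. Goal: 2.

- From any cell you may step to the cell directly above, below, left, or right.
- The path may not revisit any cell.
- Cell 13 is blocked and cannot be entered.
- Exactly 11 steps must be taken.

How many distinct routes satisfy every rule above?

17

Need simple routes of exactly 11 moves from 14 to 2 (Manhattan distance 3, so 4 moves are spent on a detour and 4 undoing it).
Branch systematically from the start, pruning whenever the remaining move budget drops below the Manhattan distance to 2 or differs from it in parity. Grouping the completions by first move — via 10: 5; via 15: 12 — and summing: 5 + 12 = 17.
That gives 17 routes.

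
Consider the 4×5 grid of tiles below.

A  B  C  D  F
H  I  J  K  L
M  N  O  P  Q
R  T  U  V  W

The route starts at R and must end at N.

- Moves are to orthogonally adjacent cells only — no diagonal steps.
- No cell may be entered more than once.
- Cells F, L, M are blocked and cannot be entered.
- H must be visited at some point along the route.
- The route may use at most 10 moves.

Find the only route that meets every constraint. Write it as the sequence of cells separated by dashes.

R - T - U - O - J - C - B - A - H - I - N

Any route must reach H and still end at N within 10 moves, so the order of the required stops is forced.
Route from R: 2× right (reaching U), 3× up (reaching C), 2× left (reaching A), down to H, right to I, down to N — 10 moves in all.
Check: all required cells visited; 10 ≤ 10 moves.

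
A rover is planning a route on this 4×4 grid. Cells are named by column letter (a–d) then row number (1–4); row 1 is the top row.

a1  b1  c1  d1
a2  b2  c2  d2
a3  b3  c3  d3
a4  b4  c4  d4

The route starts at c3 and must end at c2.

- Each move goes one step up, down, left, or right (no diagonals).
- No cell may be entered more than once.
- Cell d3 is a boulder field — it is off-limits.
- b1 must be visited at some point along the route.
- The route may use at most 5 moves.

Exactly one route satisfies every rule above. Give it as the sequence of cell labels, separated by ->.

c3 -> b3 -> b2 -> b1 -> c1 -> c2

The budget equals the shortest possible length, so every move has to be on a shortest route through the required cells.
Route from c3: left 1 to b3, up 2 to b1, right 1 to c1, down 1 to c2 — 5 moves in all.
Check: all required cells visited; 5 ≤ 5 moves.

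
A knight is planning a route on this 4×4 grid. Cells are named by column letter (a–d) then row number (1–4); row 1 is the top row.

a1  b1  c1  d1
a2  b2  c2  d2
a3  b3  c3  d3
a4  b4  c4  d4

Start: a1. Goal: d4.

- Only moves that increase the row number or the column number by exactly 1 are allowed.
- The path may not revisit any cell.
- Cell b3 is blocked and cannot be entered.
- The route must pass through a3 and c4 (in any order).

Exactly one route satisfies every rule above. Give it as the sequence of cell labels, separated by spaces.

a1 a2 a3 a4 b4 c4 d4

Moves only go right or down, so the column and row indices never decrease.
Route from a1: 3× down (reaching a4), 3× right (reaching d4) — 6 moves in all.
Check: all required cells visited.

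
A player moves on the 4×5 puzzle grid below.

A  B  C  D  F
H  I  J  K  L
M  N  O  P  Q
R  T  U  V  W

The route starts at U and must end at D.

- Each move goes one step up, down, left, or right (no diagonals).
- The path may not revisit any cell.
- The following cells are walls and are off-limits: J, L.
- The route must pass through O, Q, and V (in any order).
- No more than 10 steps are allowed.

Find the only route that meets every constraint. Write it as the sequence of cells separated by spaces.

The budget equals the shortest possible length, so every move has to be on a shortest route through the required cells.
Route from U: 2× right (reaching W), up to Q, 3× left (reaching N), 2× up (reaching B), 2× right (reaching D) — 10 moves in all.
Check: all required cells visited; 10 ≤ 10 moves.

U V W Q P O N I B C D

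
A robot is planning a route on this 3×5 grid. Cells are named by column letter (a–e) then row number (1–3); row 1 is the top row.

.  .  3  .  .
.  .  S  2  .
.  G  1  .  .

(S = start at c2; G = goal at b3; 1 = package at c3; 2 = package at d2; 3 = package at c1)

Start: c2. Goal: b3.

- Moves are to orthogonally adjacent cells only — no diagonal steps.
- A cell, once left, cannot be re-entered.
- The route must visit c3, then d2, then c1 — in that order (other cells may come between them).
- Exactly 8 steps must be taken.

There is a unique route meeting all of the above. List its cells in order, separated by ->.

The waypoints must appear in the order c3, d2, c1, with no cell reused.
Route from c2: down 1 to c3, right 1 to d3, up 2 to d1, left 2 to b1, down 2 to b3 — 8 moves in all.
Check: order respected (1 at step 1, 2 at step 3, 3 at step 5); 8 moves as required.

c2 -> c3 -> d3 -> d2 -> d1 -> c1 -> b1 -> b2 -> b3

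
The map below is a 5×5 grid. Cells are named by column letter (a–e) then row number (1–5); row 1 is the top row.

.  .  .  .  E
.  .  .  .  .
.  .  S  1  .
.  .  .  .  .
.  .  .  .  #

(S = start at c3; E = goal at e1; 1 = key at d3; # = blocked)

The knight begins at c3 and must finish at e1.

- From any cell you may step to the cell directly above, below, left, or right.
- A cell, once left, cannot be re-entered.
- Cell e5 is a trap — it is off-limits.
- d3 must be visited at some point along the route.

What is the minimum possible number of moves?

4

Any route passes through d3 somewhere between c3 and e1. Summing Manhattan distances along the two legs (c3 → d3 → e1) gives a lower bound of 1 + 3 = 4 moves.
A route of 4 moves achieves this: c3 → d3 → d2 → d1 → e1.
Since 4 matches the lower bound, it is optimal.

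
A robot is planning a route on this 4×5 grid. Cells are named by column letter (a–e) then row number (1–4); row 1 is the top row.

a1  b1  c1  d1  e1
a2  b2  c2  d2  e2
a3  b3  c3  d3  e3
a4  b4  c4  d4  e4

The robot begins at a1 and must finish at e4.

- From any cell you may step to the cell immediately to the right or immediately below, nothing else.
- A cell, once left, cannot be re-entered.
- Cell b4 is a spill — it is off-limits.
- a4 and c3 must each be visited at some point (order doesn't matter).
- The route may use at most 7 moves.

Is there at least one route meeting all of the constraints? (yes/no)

a4 is below but to the left of c3: going c3 → a4 would need a leftward move and a4 → c3 an upward move, so no right/down-only route can visit both required cells.

no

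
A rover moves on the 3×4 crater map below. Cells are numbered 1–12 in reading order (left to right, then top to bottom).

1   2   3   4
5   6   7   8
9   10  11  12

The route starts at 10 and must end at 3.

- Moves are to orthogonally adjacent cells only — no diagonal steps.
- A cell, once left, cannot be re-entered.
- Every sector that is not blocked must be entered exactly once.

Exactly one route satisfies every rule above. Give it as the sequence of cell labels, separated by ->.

Need to visit all 12 open cells exactly once, starting at 10 and ending at 3.
Cell 4 has only two open neighbours (8 and 3), so the path must pass straight through it: one of those is the cell it's entered from and the other is where it exits.
Route from 10: left 1 to 9, up 2 to 1, right 1 to 2, down 1 to 6, right 1 to 7, down 1 to 11, right 1 to 12, up 2 to 4, left 1 to 3 — 11 moves in all.
Check: all 12 open cells covered.

10 -> 9 -> 5 -> 1 -> 2 -> 6 -> 7 -> 11 -> 12 -> 8 -> 4 -> 3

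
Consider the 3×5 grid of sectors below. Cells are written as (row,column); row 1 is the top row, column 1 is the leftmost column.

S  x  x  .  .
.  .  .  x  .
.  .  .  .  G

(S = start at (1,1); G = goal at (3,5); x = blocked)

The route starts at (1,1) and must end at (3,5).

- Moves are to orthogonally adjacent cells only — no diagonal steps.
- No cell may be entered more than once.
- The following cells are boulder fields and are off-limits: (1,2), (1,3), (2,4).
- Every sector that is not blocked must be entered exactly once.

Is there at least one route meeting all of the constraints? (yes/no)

Cell (1,4) has only one open neighbour but is neither the start nor the goal, so a Hamiltonian route would have to both enter and leave it through the same neighbour — impossible without revisiting.

no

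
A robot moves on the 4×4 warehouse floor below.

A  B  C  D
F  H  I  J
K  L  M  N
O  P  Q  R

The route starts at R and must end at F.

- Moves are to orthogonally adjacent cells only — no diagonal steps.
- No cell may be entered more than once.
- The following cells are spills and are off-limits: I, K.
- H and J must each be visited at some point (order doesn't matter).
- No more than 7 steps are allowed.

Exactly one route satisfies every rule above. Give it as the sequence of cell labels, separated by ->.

The 7-move cap with required stops at H, J leaves no slack for detours.
Route from R: 3× up (reaching D), 2× left (reaching B), down to H, left to F — 7 moves in all.
Check: all required cells visited; 7 ≤ 7 moves.

R -> N -> J -> D -> C -> B -> H -> F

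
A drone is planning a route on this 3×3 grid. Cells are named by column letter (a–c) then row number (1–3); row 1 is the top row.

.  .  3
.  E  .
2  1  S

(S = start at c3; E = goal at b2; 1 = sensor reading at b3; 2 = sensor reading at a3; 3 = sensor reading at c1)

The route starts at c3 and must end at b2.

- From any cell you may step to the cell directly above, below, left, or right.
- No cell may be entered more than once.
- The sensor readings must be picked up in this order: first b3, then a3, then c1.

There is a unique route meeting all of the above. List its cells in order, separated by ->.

c3 -> b3 -> a3 -> a2 -> a1 -> b1 -> c1 -> c2 -> b2

The waypoints must appear in the order b3, a3, c1, with no cell reused.
Route from c3: 2× left (reaching a3), 2× up (reaching a1), 2× right (reaching c1), down to c2, left to b2 — 8 moves in all.
Check: order respected (1 at step 1, 2 at step 2, 3 at step 6).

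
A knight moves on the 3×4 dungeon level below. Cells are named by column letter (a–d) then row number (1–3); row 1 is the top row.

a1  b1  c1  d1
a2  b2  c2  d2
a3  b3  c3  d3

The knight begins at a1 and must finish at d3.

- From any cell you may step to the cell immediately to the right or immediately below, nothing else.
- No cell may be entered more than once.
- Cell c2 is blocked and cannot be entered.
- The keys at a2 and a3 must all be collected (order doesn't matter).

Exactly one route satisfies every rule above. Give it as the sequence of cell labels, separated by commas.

a1, a2, a3, b3, c3, d3

Moves only go right or down, so the column and row indices never decrease.
Route from a1: 2× down (reaching a3), 3× right (reaching d3) — 5 moves in all.
Check: all required cells visited.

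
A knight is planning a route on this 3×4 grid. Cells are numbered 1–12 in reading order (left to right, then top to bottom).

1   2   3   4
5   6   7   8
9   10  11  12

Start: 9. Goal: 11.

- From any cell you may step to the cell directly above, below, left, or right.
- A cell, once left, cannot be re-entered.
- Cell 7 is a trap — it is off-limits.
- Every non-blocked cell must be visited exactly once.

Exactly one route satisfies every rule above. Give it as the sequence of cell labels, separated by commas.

9, 10, 6, 5, 1, 2, 3, 4, 8, 12, 11

Need to visit all 11 open cells exactly once, starting at 9 and ending at 11.
Cell 3 has only two open neighbours (2 and 4), so the path must pass straight through it: one of those is the cell it's entered from and the other is where it exits.
Route from 9: right to 10, up to 6, left to 5, up to 1, 3× right (reaching 4), 2× down (reaching 12), left to 11 — 10 moves in all.
Check: all 11 open cells covered.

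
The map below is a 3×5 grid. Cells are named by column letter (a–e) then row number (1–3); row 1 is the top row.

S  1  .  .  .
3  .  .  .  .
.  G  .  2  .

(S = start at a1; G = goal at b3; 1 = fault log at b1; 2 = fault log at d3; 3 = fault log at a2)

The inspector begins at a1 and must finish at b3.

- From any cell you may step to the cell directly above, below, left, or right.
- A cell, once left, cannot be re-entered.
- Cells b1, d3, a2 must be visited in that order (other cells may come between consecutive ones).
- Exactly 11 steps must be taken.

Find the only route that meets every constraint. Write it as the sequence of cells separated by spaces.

a1 b1 c1 d1 d2 d3 c3 c2 b2 a2 a3 b3

The waypoints must appear in the order b1, d3, a2, with no cell reused.
Route from a1: right 3 to d1, down 2 to d3, left 1 to c3, up 1 to c2, left 2 to a2, down 1 to a3, right 1 to b3 — 11 moves in all.
Check: order respected (1 at step 1, 2 at step 5, 3 at step 9); 11 moves as required.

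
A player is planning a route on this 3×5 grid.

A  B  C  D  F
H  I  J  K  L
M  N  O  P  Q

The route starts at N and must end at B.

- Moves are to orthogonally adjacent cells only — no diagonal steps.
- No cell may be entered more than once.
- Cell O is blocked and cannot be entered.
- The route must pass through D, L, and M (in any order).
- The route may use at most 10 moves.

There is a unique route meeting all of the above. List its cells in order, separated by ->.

The budget equals the shortest possible length, so every move has to be on a shortest route through the required cells.
Route from N: left 1 to M, up 1 to H, right 4 to L, up 1 to F, left 3 to B — 10 moves in all.
Check: all required cells visited; 10 ≤ 10 moves.

N -> M -> H -> I -> J -> K -> L -> F -> D -> C -> B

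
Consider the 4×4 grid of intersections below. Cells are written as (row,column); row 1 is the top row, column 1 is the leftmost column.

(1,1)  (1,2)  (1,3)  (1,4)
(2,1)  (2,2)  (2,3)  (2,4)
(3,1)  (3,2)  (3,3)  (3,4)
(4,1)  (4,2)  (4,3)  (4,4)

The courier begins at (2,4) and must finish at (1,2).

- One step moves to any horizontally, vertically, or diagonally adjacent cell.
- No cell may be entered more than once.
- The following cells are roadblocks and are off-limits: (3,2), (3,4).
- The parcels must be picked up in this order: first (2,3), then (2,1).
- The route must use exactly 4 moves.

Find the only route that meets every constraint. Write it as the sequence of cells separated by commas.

(2,4), (2,3), (2,2), (2,1), (1,2)

The waypoints must appear in the order (2,3), (2,1), with no cell reused.
Route from (2,4): left 3 to (2,1), up-right 1 to (1,2) — 4 moves in all.
Check: order respected ((2,3) at step 1, (2,1) at step 3); 4 moves as required.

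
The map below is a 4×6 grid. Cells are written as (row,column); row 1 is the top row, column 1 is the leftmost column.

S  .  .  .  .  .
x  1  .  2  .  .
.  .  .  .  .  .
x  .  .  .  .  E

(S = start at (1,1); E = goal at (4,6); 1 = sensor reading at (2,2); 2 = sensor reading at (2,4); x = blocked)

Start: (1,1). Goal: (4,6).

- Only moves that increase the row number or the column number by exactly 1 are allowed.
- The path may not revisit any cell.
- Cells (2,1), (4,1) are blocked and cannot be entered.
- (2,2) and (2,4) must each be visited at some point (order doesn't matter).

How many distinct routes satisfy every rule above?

A right/down-only route from (1,1) to (4,6) makes exactly 3 down-moves and 5 right-moves in some order.
With no other constraints that would be C(8,3) = 56 routes.
A monotone route can only reach the required cells in the order (2,2), (2,4), so split there and multiply the segment counts (each segment already excludes blocked cells): (1,1)→(2,2): 1; (2,2)→(2,4): 1; (2,4)→(4,6): 6; product = 6.
That gives 6 routes.

6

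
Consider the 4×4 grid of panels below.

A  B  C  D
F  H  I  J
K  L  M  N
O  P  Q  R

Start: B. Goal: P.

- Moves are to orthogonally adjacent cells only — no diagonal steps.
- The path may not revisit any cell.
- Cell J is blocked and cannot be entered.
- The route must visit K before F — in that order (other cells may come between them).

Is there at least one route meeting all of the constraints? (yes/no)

Ignoring the required order, 17 revisit-free routes from B to P pass through all of K and F; the waypoint orders that occur are F → K (17) — never K → F.

no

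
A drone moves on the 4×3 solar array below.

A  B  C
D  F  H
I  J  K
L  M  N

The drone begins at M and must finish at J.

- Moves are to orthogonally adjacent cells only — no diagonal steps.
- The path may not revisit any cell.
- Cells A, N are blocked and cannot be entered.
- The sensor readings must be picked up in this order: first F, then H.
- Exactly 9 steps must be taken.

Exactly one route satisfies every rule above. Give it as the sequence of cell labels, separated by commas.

The waypoints must appear in the order F, H, with no cell reused.
Route from M: left 1 to L, up 2 to D, right 1 to F, up 1 to B, right 1 to C, down 2 to K, left 1 to J — 9 moves in all.
Check: order respected (F at step 4, H at step 7); 9 moves as required.

M, L, I, D, F, B, C, H, K, J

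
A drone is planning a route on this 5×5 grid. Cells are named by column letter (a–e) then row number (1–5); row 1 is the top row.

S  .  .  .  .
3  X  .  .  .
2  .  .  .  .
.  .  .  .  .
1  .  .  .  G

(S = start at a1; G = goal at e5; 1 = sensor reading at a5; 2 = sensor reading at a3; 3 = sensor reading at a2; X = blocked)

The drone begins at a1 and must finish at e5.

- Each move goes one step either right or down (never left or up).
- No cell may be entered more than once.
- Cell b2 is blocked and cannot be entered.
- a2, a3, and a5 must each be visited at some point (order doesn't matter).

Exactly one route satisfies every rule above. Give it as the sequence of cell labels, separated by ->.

Moves only go right or down, so the column and row indices never decrease.
Route from a1: down 4 to a5, right 4 to e5 — 8 moves in all.
Check: all required cells visited.

a1 -> a2 -> a3 -> a4 -> a5 -> b5 -> c5 -> d5 -> e5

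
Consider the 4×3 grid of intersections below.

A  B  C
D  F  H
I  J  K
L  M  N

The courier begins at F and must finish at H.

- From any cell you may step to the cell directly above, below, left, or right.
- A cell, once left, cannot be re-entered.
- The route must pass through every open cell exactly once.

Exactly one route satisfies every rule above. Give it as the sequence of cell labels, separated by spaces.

F J K N M L I D A B C H

Need to visit all 12 open cells exactly once, starting at F and ending at H.
Cell L has only two open neighbours (I and M), so the path must pass straight through it: one of those is the cell it's entered from and the other is where it exits.
Route from F: down 1 to J, right 1 to K, down 1 to N, left 2 to L, up 3 to A, right 2 to C, down 1 to H — 11 moves in all.
Check: all 12 open cells covered.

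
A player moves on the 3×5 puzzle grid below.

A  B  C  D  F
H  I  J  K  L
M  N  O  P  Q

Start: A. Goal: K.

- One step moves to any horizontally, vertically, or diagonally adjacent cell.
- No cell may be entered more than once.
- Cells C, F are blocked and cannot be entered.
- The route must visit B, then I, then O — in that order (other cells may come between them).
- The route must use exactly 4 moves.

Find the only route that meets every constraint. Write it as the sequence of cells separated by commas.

A, B, I, O, K

The waypoints must appear in the order B, I, O, with no cell reused.
Route from A: right 1 to B, down 1 to I, down-right 1 to O, up-right 1 to K — 4 moves in all.
Check: order respected (B at step 1, I at step 2, O at step 3); 4 moves as required.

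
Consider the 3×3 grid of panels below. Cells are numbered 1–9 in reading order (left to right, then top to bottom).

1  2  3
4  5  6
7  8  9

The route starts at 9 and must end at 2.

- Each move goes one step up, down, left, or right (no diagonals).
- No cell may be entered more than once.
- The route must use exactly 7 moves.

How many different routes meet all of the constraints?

Need simple routes of exactly 7 moves from 9 to 2 (Manhattan distance 3, so 2 moves are spent on a detour and 2 undoing it).
Enumerating: 9 6 5 8 7 4 1 2 | 9 8 7 4 5 6 3 2.
That gives 2 routes.

2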